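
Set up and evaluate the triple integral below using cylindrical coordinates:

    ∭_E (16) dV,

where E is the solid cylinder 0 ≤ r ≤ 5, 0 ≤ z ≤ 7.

In cylindrical coordinates, x = r cos(θ), y = r sin(θ), z = z, and dV = r dr dθ dz.

The integrand becomes 16, so

    ∭_E (16) dV = ∫_{0}^{2π} ∫_{0}^{5} ∫_{0}^{7} (16) · r dz dr dθ.

Inner (z): 112r.
Middle (r from 0 to 5): 1400.
Outer (θ): 2800π.

Therefore the triple integral equals 2800π.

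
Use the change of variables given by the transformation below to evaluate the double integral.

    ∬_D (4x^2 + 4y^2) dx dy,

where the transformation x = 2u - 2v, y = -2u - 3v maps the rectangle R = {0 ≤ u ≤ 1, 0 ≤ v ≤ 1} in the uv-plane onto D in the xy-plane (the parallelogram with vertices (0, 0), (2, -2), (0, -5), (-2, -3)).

Compute the Jacobian determinant of (x, y) with respect to (u, v):

    ∂(x,y)/∂(u,v) = | 2  -2 | = (2)(-3) - (-2)(-2) = -10.
                   | -2  -3 |

Its absolute value is |J| = 10 (the area scaling factor).

Substituting x = 2u - 2v, y = -2u - 3v into the integrand,

    4x^2 + 4y^2 → 32u^2 + 16u v + 52v^2,

so the integral becomes

    ∬_R (32u^2 + 16u v + 52v^2) · |J| du dv = ∫_0^1 ∫_0^1 (320u^2 + 160u v + 520v^2) dv du.

Inner (v): 320u^2 + 80u + 520/3.
Outer (u): 320.

Therefore ∬_D (4x^2 + 4y^2) dx dy = 320.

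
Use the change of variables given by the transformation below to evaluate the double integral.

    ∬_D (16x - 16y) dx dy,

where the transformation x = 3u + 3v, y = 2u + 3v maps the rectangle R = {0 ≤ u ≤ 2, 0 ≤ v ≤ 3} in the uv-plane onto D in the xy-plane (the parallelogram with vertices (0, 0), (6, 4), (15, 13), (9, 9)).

Compute the Jacobian determinant of (x, y) with respect to (u, v):

    ∂(x,y)/∂(u,v) = | 3  3 | = (3)(3) - (3)(2) = 3.
                   | 2  3 |

Its absolute value is |J| = 3 (the area scaling factor).

Substituting x = 3u + 3v, y = 2u + 3v into the integrand,

    16x - 16y → 16u,

so the integral becomes

    ∬_R (16u) · |J| du dv = ∫_0^2 ∫_0^3 (48u) dv du.

Inner (v): 144u.
Outer (u): 288.

Therefore ∬_D (16x - 16y) dx dy = 288.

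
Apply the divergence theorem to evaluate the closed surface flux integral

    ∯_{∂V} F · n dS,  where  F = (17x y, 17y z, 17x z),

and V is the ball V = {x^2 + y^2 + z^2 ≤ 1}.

By the divergence theorem,

    ∯_{∂V} F · n dS = ∭_V (∇ · F) dV.

Compute the divergence:
    ∇ · F = ∂F_x/∂x + ∂F_y/∂y + ∂F_z/∂z = 17y + 17z + 17x = 17x + 17y + 17z.

In spherical coordinates, x = ρ sin(φ) cos(θ), y = ρ sin(φ) sin(θ), z = ρ cos(φ), dV = ρ^2 sin(φ) dρ dφ dθ, with 0 ≤ ρ ≤ 1, 0 ≤ φ ≤ π, 0 ≤ θ ≤ 2π.

The integrand, after substitution and multiplying by the volume element, becomes (17ρ (sqrt(2)sin(φ)sin(θ + π/4) + cos(φ))) · ρ^2 sin(φ), so

    ∭_V (∇·F) dV = ∫_0^{2π} ∫_0^{π} ∫_0^{1} (17ρ (sqrt(2)sin(φ)sin(θ + π/4) + cos(φ))) · ρ^2 sin(φ) dρ dφ dθ.

Inner (ρ from 0 to 1): 17(sqrt(2)sin(φ)sin(θ + π/4) + cos(φ))sin(φ)/4.
Middle (φ from 0 to π): 17sqrt(2)π sin(θ + π/4)/8.
Outer (θ from 0 to 2π): 0.

Therefore ∯_{∂V} F · n dS = 0.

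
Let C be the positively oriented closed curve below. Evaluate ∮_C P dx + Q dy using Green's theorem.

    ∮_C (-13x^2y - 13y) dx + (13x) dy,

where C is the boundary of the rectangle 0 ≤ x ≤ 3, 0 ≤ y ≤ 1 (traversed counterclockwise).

Green's theorem converts the closed line integral into a double integral over the enclosed region D:

    ∮_C P dx + Q dy = ∬_D (∂Q/∂x - ∂P/∂y) dA.

Here P = -13x^2y - 13y, Q = 13x, so

    ∂Q/∂x = 13,    ∂P/∂y = -13x^2 - 13,
    ∂Q/∂x - ∂P/∂y = 13x^2 + 26.

D is the region 0 ≤ x ≤ 3, 0 ≤ y ≤ 1. Evaluating the double integral:

    ∬_D (13x^2 + 26) dA = ∫_0^{3} ∫_0^{1} (13x^2 + 26) dy dx.

Inner (y from 0 to 1): 13x^2 + 26.
Outer (x from 0 to 3): 195.

Therefore ∮_C P dx + Q dy = 195.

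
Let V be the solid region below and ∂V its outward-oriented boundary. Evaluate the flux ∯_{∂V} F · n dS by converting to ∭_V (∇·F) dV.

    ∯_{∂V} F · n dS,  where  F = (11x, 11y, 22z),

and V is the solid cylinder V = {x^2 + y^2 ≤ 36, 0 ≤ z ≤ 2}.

By the divergence theorem,

    ∯_{∂V} F · n dS = ∭_V (∇ · F) dV.

Compute the divergence:
    ∇ · F = ∂F_x/∂x + ∂F_y/∂y + ∂F_z/∂z = 11 + 11 + 22 = 44.

In cylindrical coordinates, x = r cos(θ), y = r sin(θ), z = z, dV = r dr dθ dz, with 0 ≤ r ≤ 6, 0 ≤ θ ≤ 2π, 0 ≤ z ≤ 2.

The integrand, after substitution and multiplying by the volume element, becomes (44) · r, so

    ∭_V (∇·F) dV = ∫_0^{2π} ∫_0^{6} ∫_0^{2} (44) · r dz dr dθ.

Inner (z from 0 to 2): 88r.
Middle (r from 0 to 6): 1584.
Outer (θ from 0 to 2π): 3168π.

Therefore ∯_{∂V} F · n dS = 3168π.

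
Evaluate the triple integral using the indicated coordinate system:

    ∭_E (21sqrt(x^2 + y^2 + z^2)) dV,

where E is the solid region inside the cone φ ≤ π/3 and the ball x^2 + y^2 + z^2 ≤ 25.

In spherical coordinates, x = ρ sin(φ) cos(θ), y = ρ sin(φ) sin(θ), z = ρ cos(φ), and dV = ρ^2 sin(φ) dρ dφ dθ.

The integrand becomes 21ρ, so

    ∭_E (21sqrt(x^2 + y^2 + z^2)) dV = ∫_{0}^{2π} ∫_{0}^{π/3} ∫_{0}^{5} (21ρ) · ρ^2 sin(φ) dρ dφ dθ.

Inner (ρ): 13125sin(φ)/4.
Middle (φ): 13125/8.
Outer (θ): 13125π/4.

Therefore the triple integral equals 13125π/4.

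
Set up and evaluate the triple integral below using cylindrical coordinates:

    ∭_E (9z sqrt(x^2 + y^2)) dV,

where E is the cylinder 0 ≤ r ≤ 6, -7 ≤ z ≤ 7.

In cylindrical coordinates, x = r cos(θ), y = r sin(θ), z = z, and dV = r dr dθ dz.

The integrand becomes 9r z, so

    ∭_E (9z sqrt(x^2 + y^2)) dV = ∫_{0}^{2π} ∫_{0}^{6} ∫_{-7}^{7} (9r z) · r dz dr dθ.

Inner (z): 0.
Middle (r from 0 to 6): 0.
Outer (θ): 0.

Therefore the triple integral equals 0.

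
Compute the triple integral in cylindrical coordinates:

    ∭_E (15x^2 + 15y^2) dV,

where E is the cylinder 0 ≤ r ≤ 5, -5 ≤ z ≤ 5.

In cylindrical coordinates, x = r cos(θ), y = r sin(θ), z = z, and dV = r dr dθ dz.

The integrand becomes 15r^2, so

    ∭_E (15x^2 + 15y^2) dV = ∫_{0}^{2π} ∫_{0}^{5} ∫_{-5}^{5} (15r^2) · r dz dr dθ.

Inner (z): 150r^3.
Middle (r from 0 to 5): 46875/2.
Outer (θ): 46875π.

Therefore the triple integral equals 46875π.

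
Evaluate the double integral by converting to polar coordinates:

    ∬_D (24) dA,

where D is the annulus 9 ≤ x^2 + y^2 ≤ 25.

The region D is 3 ≤ r ≤ 5, 0 ≤ θ ≤ 2π in polar coordinates, where x = r cos(θ), y = r sin(θ), and dA = r dr dθ.

Under the substitution, the integrand becomes 24, so

    ∬_D (24) dA = ∫_{0}^{2π} ∫_{3}^{5} (24) · r dr dθ.

Inner integral (in r): ∫_{3}^{5} (24) · r dr = 192.

Outer integral (in θ): ∫_{0}^{2π} (192) dθ = 384π.

Therefore ∬_D (24) dA = 384π.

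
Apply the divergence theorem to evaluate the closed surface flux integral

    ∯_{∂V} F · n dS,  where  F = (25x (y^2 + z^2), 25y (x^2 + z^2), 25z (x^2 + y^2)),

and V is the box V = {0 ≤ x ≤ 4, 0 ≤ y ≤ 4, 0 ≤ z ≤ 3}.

By the divergence theorem,

    ∯_{∂V} F · n dS = ∭_V (∇ · F) dV.

Compute the divergence:
    ∇ · F = ∂F_x/∂x + ∂F_y/∂y + ∂F_z/∂z = 25y^2 + 25z^2 + 25x^2 + 25z^2 + 25x^2 + 25y^2 = 50x^2 + 50y^2 + 50z^2.

V is a rectangular box, so dV = dx dy dz with 0 ≤ x ≤ 4, 0 ≤ y ≤ 4, 0 ≤ z ≤ 3.

Integrate (50x^2 + 50y^2 + 50z^2) over V as an iterated integral:

    ∭_V (∇·F) dV = ∫_0^{4} ∫_0^{4} ∫_0^{3} (50x^2 + 50y^2 + 50z^2) dz dy dx.

Inner (z from 0 to 3): 150x^2 + 150y^2 + 450.
Middle (y from 0 to 4): 600x^2 + 5000.
Outer (x from 0 to 4): 32800.

Therefore ∯_{∂V} F · n dS = 32800.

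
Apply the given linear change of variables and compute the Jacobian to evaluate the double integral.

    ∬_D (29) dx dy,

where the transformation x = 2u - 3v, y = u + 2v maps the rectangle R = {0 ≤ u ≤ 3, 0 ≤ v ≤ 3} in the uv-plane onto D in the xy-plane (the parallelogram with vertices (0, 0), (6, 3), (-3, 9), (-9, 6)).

Compute the Jacobian determinant of (x, y) with respect to (u, v):

    ∂(x,y)/∂(u,v) = | 2  -3 | = (2)(2) - (-3)(1) = 7.
                   | 1  2 |

Its absolute value is |J| = 7 (the area scaling factor).

Substituting x = 2u - 3v, y = u + 2v into the integrand,

    29 → 29,

so the integral becomes

    ∬_R (29) · |J| du dv = ∫_0^3 ∫_0^3 (203) dv du.

Inner (v): 609.
Outer (u): 1827.

Therefore ∬_D (29) dx dy = 1827.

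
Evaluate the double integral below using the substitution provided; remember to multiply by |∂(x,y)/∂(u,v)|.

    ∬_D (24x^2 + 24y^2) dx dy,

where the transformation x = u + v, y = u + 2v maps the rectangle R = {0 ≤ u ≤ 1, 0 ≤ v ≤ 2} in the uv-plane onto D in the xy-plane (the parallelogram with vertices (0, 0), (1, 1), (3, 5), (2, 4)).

Compute the Jacobian determinant of (x, y) with respect to (u, v):

    ∂(x,y)/∂(u,v) = | 1  1 | = (1)(2) - (1)(1) = 1.
                   | 1  2 |

Its absolute value is |J| = 1 (the area scaling factor).

Substituting x = u + v, y = u + 2v into the integrand,

    24x^2 + 24y^2 → 48u^2 + 144u v + 120v^2,

so the integral becomes

    ∬_R (48u^2 + 144u v + 120v^2) · |J| du dv = ∫_0^1 ∫_0^2 (48u^2 + 144u v + 120v^2) dv du.

Inner (v): 96u^2 + 288u + 320.
Outer (u): 496.

Therefore ∬_D (24x^2 + 24y^2) dx dy = 496.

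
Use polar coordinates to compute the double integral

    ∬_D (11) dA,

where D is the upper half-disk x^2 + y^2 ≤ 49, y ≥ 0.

The region D is 0 ≤ r ≤ 7, 0 ≤ θ ≤ π in polar coordinates, where x = r cos(θ), y = r sin(θ), and dA = r dr dθ.

Under the substitution, the integrand becomes 11, so

    ∬_D (11) dA = ∫_{0}^{π} ∫_{0}^{7} (11) · r dr dθ.

Inner integral (in r): ∫_{0}^{7} (11) · r dr = 539/2.

Outer integral (in θ): ∫_{0}^{π} (539/2) dθ = 539π/2.

Therefore ∬_D (11) dA = 539π/2.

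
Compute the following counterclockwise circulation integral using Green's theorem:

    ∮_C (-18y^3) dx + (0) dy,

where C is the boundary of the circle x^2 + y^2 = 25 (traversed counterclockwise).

Green's theorem converts the closed line integral into a double integral over the enclosed region D:

    ∮_C P dx + Q dy = ∬_D (∂Q/∂x - ∂P/∂y) dA.

Here P = -18y^3, Q = 0, so

    ∂Q/∂x = 0,    ∂P/∂y = -54y^2,
    ∂Q/∂x - ∂P/∂y = 54y^2.

D is the region x^2 + y^2 ≤ 25. Evaluating the double integral:

In polar coordinates (x = r cos θ, y = r sin θ, dA = r dr dθ) the integrand becomes 54r^2sin(θ)^2, so

    ∬_D (54y^2) dA = ∫_0^{2π} ∫_0^{5} (54r^2sin(θ)^2) · r dr dθ.

Inner (r from 0 to 5): 16875sin(θ)^2/2.
Outer (θ from 0 to 2π): 16875π/2.

Therefore ∮_C P dx + Q dy = 16875π/2.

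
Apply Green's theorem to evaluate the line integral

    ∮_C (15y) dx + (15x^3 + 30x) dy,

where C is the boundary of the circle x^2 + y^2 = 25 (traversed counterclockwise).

Green's theorem converts the closed line integral into a double integral over the enclosed region D:

    ∮_C P dx + Q dy = ∬_D (∂Q/∂x - ∂P/∂y) dA.

Here P = 15y, Q = 15x^3 + 30x, so

    ∂Q/∂x = 45x^2 + 30,    ∂P/∂y = 15,
    ∂Q/∂x - ∂P/∂y = 45x^2 + 15.

D is the region x^2 + y^2 ≤ 25. Evaluating the double integral:

In polar coordinates (x = r cos θ, y = r sin θ, dA = r dr dθ) the integrand becomes 45r^2cos(θ)^2 + 15, so

    ∬_D (45x^2 + 15) dA = ∫_0^{2π} ∫_0^{5} (45r^2cos(θ)^2 + 15) · r dr dθ.

Inner (r from 0 to 5): 28125cos(θ)^2/4 + 375/2.
Outer (θ from 0 to 2π): 29625π/4.

Therefore ∮_C P dx + Q dy = 29625π/4.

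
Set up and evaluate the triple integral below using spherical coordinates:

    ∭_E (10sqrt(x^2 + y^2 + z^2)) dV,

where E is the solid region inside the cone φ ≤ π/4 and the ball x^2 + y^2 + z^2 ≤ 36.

In spherical coordinates, x = ρ sin(φ) cos(θ), y = ρ sin(φ) sin(θ), z = ρ cos(φ), and dV = ρ^2 sin(φ) dρ dφ dθ.

The integrand becomes 10ρ, so

    ∭_E (10sqrt(x^2 + y^2 + z^2)) dV = ∫_{0}^{2π} ∫_{0}^{π/4} ∫_{0}^{6} (10ρ) · ρ^2 sin(φ) dρ dφ dθ.

Inner (ρ): 3240sin(φ).
Middle (φ): 3240 - 1620sqrt(2).
Outer (θ): 3240π (2 - sqrt(2)).

Therefore the triple integral equals 3240π (2 - sqrt(2)).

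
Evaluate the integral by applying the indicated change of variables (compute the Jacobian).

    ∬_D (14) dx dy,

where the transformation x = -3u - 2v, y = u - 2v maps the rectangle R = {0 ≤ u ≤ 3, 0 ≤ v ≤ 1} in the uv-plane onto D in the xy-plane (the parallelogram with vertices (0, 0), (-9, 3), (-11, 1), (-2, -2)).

Compute the Jacobian determinant of (x, y) with respect to (u, v):

    ∂(x,y)/∂(u,v) = | -3  -2 | = (-3)(-2) - (-2)(1) = 8.
                   | 1  -2 |

Its absolute value is |J| = 8 (the area scaling factor).

Substituting x = -3u - 2v, y = u - 2v into the integrand,

    14 → 14,

so the integral becomes

    ∬_R (14) · |J| du dv = ∫_0^3 ∫_0^1 (112) dv du.

Inner (v): 112.
Outer (u): 336.

Therefore ∬_D (14) dx dy = 336.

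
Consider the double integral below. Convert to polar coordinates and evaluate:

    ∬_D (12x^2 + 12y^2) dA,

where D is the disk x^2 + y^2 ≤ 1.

The region D is 0 ≤ r ≤ 1, 0 ≤ θ ≤ 2π in polar coordinates, where x = r cos(θ), y = r sin(θ), and dA = r dr dθ.

Under the substitution, the integrand becomes 12r^2, so

    ∬_D (12x^2 + 12y^2) dA = ∫_{0}^{2π} ∫_{0}^{1} (12r^2) · r dr dθ.

Inner integral (in r): ∫_{0}^{1} (12r^2) · r dr = 3.

Outer integral (in θ): ∫_{0}^{2π} (3) dθ = 6π.

Therefore ∬_D (12x^2 + 12y^2) dA = 6π.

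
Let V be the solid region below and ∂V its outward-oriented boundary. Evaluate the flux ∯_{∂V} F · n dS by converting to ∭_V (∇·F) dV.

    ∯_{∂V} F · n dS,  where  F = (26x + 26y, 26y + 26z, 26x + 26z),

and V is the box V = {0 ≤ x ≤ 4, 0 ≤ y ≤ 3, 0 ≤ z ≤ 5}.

By the divergence theorem,

    ∯_{∂V} F · n dS = ∭_V (∇ · F) dV.

Compute the divergence:
    ∇ · F = ∂F_x/∂x + ∂F_y/∂y + ∂F_z/∂z = 26 + 26 + 26 = 78.

V is a rectangular box, so dV = dx dy dz with 0 ≤ x ≤ 4, 0 ≤ y ≤ 3, 0 ≤ z ≤ 5.

Integrate (78) over V as an iterated integral:

    ∭_V (∇·F) dV = ∫_0^{4} ∫_0^{3} ∫_0^{5} (78) dz dy dx.

Inner (z from 0 to 5): 390.
Middle (y from 0 to 3): 1170.
Outer (x from 0 to 4): 4680.

Therefore ∯_{∂V} F · n dS = 4680.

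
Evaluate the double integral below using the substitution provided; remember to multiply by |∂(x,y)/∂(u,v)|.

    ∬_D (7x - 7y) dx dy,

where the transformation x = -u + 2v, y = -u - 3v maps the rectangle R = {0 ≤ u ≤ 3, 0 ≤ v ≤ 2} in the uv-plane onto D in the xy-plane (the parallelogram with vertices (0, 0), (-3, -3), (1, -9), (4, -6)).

Compute the Jacobian determinant of (x, y) with respect to (u, v):

    ∂(x,y)/∂(u,v) = | -1  2 | = (-1)(-3) - (2)(-1) = 5.
                   | -1  -3 |

Its absolute value is |J| = 5 (the area scaling factor).

Substituting x = -u + 2v, y = -u - 3v into the integrand,

    7x - 7y → 35v,

so the integral becomes

    ∬_R (35v) · |J| du dv = ∫_0^3 ∫_0^2 (175v) dv du.

Inner (v): 350.
Outer (u): 1050.

Therefore ∬_D (7x - 7y) dx dy = 1050.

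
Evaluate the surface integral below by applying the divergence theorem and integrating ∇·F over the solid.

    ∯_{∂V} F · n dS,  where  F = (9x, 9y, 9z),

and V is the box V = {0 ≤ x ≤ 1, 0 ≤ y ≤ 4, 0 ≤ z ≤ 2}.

By the divergence theorem,

    ∯_{∂V} F · n dS = ∭_V (∇ · F) dV.

Compute the divergence:
    ∇ · F = ∂F_x/∂x + ∂F_y/∂y + ∂F_z/∂z = 9 + 9 + 9 = 27.

V is a rectangular box, so dV = dx dy dz with 0 ≤ x ≤ 1, 0 ≤ y ≤ 4, 0 ≤ z ≤ 2.

Integrate (27) over V as an iterated integral:

    ∭_V (∇·F) dV = ∫_0^{1} ∫_0^{4} ∫_0^{2} (27) dz dy dx.

Inner (z from 0 to 2): 54.
Middle (y from 0 to 4): 216.
Outer (x from 0 to 1): 216.

Therefore ∯_{∂V} F · n dS = 216.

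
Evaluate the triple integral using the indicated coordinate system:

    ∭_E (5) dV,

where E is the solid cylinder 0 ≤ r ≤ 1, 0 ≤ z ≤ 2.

In cylindrical coordinates, x = r cos(θ), y = r sin(θ), z = z, and dV = r dr dθ dz.

The integrand becomes 5, so

    ∭_E (5) dV = ∫_{0}^{2π} ∫_{0}^{1} ∫_{0}^{2} (5) · r dz dr dθ.

Inner (z): 10r.
Middle (r from 0 to 1): 5.
Outer (θ): 10π.

Therefore the triple integral equals 10π.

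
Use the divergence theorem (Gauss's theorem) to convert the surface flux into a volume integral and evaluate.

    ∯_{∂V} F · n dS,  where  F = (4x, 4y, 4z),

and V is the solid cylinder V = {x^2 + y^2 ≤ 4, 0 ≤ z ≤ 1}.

By the divergence theorem,

    ∯_{∂V} F · n dS = ∭_V (∇ · F) dV.

Compute the divergence:
    ∇ · F = ∂F_x/∂x + ∂F_y/∂y + ∂F_z/∂z = 4 + 4 + 4 = 12.

In cylindrical coordinates, x = r cos(θ), y = r sin(θ), z = z, dV = r dr dθ dz, with 0 ≤ r ≤ 2, 0 ≤ θ ≤ 2π, 0 ≤ z ≤ 1.

The integrand, after substitution and multiplying by the volume element, becomes (12) · r, so

    ∭_V (∇·F) dV = ∫_0^{2π} ∫_0^{2} ∫_0^{1} (12) · r dz dr dθ.

Inner (z from 0 to 1): 12r.
Middle (r from 0 to 2): 24.
Outer (θ from 0 to 2π): 48π.

Therefore ∯_{∂V} F · n dS = 48π.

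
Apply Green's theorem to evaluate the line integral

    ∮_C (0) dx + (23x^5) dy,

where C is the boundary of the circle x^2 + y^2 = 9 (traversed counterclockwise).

Green's theorem converts the closed line integral into a double integral over the enclosed region D:

    ∮_C P dx + Q dy = ∬_D (∂Q/∂x - ∂P/∂y) dA.

Here P = 0, Q = 23x^5, so

    ∂Q/∂x = 115x^4,    ∂P/∂y = 0,
    ∂Q/∂x - ∂P/∂y = 115x^4.

D is the region x^2 + y^2 ≤ 9. Evaluating the double integral:

In polar coordinates (x = r cos θ, y = r sin θ, dA = r dr dθ) the integrand becomes 115r^4cos(θ)^4, so

    ∬_D (115x^4) dA = ∫_0^{2π} ∫_0^{3} (115r^4cos(θ)^4) · r dr dθ.

Inner (r from 0 to 3): 27945cos(θ)^4/2.
Outer (θ from 0 to 2π): 83835π/8.

Therefore ∮_C P dx + Q dy = 83835π/8.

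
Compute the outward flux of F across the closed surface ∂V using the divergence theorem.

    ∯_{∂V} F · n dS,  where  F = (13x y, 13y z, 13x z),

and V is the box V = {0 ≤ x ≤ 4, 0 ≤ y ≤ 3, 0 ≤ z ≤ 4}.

By the divergence theorem,

    ∯_{∂V} F · n dS = ∭_V (∇ · F) dV.

Compute the divergence:
    ∇ · F = ∂F_x/∂x + ∂F_y/∂y + ∂F_z/∂z = 13y + 13z + 13x = 13x + 13y + 13z.

V is a rectangular box, so dV = dx dy dz with 0 ≤ x ≤ 4, 0 ≤ y ≤ 3, 0 ≤ z ≤ 4.

Integrate (13x + 13y + 13z) over V as an iterated integral:

    ∭_V (∇·F) dV = ∫_0^{4} ∫_0^{3} ∫_0^{4} (13x + 13y + 13z) dz dy dx.

Inner (z from 0 to 4): 52x + 52y + 104.
Middle (y from 0 to 3): 156x + 546.
Outer (x from 0 to 4): 3432.

Therefore ∯_{∂V} F · n dS = 3432.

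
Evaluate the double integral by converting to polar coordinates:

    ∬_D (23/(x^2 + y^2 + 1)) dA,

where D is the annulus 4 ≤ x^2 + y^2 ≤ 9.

The region D is 2 ≤ r ≤ 3, 0 ≤ θ ≤ 2π in polar coordinates, where x = r cos(θ), y = r sin(θ), and dA = r dr dθ.

Under the substitution, the integrand becomes 23/(r^2 + 1), so

    ∬_D (23/(x^2 + y^2 + 1)) dA = ∫_{0}^{2π} ∫_{2}^{3} (23/(r^2 + 1)) · r dr dθ.

Inner integral (in r): ∫_{2}^{3} (23/(r^2 + 1)) · r dr = 23log(2)/2.

Outer integral (in θ): ∫_{0}^{2π} (23log(2)/2) dθ = 23π log(2).

Therefore ∬_D (23/(x^2 + y^2 + 1)) dA = 23π log(2).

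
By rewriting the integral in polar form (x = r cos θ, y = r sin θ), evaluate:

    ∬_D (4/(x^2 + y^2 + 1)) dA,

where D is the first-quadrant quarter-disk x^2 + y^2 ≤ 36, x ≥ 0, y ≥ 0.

The region D is 0 ≤ r ≤ 6, 0 ≤ θ ≤ π/2 in polar coordinates, where x = r cos(θ), y = r sin(θ), and dA = r dr dθ.

Under the substitution, the integrand becomes 4/(r^2 + 1), so

    ∬_D (4/(x^2 + y^2 + 1)) dA = ∫_{0}^{π/2} ∫_{0}^{6} (4/(r^2 + 1)) · r dr dθ.

Inner integral (in r): ∫_{0}^{6} (4/(r^2 + 1)) · r dr = log(1369).

Outer integral (in θ): ∫_{0}^{π/2} (log(1369)) dθ = π log(37).

Therefore ∬_D (4/(x^2 + y^2 + 1)) dA = π log(37).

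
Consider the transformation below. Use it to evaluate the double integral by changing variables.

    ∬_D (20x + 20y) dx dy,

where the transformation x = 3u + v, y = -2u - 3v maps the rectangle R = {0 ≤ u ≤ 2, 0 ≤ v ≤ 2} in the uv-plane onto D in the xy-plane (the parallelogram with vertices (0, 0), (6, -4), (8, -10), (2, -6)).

Compute the Jacobian determinant of (x, y) with respect to (u, v):

    ∂(x,y)/∂(u,v) = | 3  1 | = (3)(-3) - (1)(-2) = -7.
                   | -2  -3 |

Its absolute value is |J| = 7 (the area scaling factor).

Substituting x = 3u + v, y = -2u - 3v into the integrand,

    20x + 20y → 20u - 40v,

so the integral becomes

    ∬_R (20u - 40v) · |J| du dv = ∫_0^2 ∫_0^2 (140u - 280v) dv du.

Inner (v): 280u - 560.
Outer (u): -560.

Therefore ∬_D (20x + 20y) dx dy = -560.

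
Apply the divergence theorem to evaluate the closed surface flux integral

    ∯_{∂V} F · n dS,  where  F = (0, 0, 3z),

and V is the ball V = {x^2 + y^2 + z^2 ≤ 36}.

By the divergence theorem,

    ∯_{∂V} F · n dS = ∭_V (∇ · F) dV.

Compute the divergence:
    ∇ · F = ∂F_x/∂x + ∂F_y/∂y + ∂F_z/∂z = 0 + 0 + 3 = 3.

In spherical coordinates, x = ρ sin(φ) cos(θ), y = ρ sin(φ) sin(θ), z = ρ cos(φ), dV = ρ^2 sin(φ) dρ dφ dθ, with 0 ≤ ρ ≤ 6, 0 ≤ φ ≤ π, 0 ≤ θ ≤ 2π.

The integrand, after substitution and multiplying by the volume element, becomes (3) · ρ^2 sin(φ), so

    ∭_V (∇·F) dV = ∫_0^{2π} ∫_0^{π} ∫_0^{6} (3) · ρ^2 sin(φ) dρ dφ dθ.

Inner (ρ from 0 to 6): 216sin(φ).
Middle (φ from 0 to π): 432.
Outer (θ from 0 to 2π): 864π.

Therefore ∯_{∂V} F · n dS = 864π.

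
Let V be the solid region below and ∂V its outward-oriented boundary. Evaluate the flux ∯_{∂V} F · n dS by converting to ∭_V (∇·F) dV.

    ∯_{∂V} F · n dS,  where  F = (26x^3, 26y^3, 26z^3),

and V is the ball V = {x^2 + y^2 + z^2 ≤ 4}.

By the divergence theorem,

    ∯_{∂V} F · n dS = ∭_V (∇ · F) dV.

Compute the divergence:
    ∇ · F = ∂F_x/∂x + ∂F_y/∂y + ∂F_z/∂z = 78x^2 + 78y^2 + 78z^2.

In spherical coordinates, x = ρ sin(φ) cos(θ), y = ρ sin(φ) sin(θ), z = ρ cos(φ), dV = ρ^2 sin(φ) dρ dφ dθ, with 0 ≤ ρ ≤ 2, 0 ≤ φ ≤ π, 0 ≤ θ ≤ 2π.

The integrand, after substitution and multiplying by the volume element, becomes (78ρ^2) · ρ^2 sin(φ), so

    ∭_V (∇·F) dV = ∫_0^{2π} ∫_0^{π} ∫_0^{2} (78ρ^2) · ρ^2 sin(φ) dρ dφ dθ.

Inner (ρ from 0 to 2): 2496sin(φ)/5.
Middle (φ from 0 to π): 4992/5.
Outer (θ from 0 to 2π): 9984π/5.

Therefore ∯_{∂V} F · n dS = 9984π/5.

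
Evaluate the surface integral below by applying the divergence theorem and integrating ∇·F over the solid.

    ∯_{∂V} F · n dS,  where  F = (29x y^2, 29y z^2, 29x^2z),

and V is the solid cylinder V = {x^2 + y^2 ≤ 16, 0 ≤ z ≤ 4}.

By the divergence theorem,

    ∯_{∂V} F · n dS = ∭_V (∇ · F) dV.

Compute the divergence:
    ∇ · F = ∂F_x/∂x + ∂F_y/∂y + ∂F_z/∂z = 29y^2 + 29z^2 + 29x^2 = 29x^2 + 29y^2 + 29z^2.

In cylindrical coordinates, x = r cos(θ), y = r sin(θ), z = z, dV = r dr dθ dz, with 0 ≤ r ≤ 4, 0 ≤ θ ≤ 2π, 0 ≤ z ≤ 4.

The integrand, after substitution and multiplying by the volume element, becomes (29r^2 + 29z^2) · r, so

    ∭_V (∇·F) dV = ∫_0^{2π} ∫_0^{4} ∫_0^{4} (29r^2 + 29z^2) · r dz dr dθ.

Inner (z from 0 to 4): 116r (r^2 + 16/3).
Middle (r from 0 to 4): 37120/3.
Outer (θ from 0 to 2π): 74240π/3.

Therefore ∯_{∂V} F · n dS = 74240π/3.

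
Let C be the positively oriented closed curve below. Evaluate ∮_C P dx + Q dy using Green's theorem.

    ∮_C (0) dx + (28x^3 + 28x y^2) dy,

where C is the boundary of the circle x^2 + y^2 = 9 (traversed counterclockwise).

Green's theorem converts the closed line integral into a double integral over the enclosed region D:

    ∮_C P dx + Q dy = ∬_D (∂Q/∂x - ∂P/∂y) dA.

Here P = 0, Q = 28x^3 + 28x y^2, so

    ∂Q/∂x = 84x^2 + 28y^2,    ∂P/∂y = 0,
    ∂Q/∂x - ∂P/∂y = 84x^2 + 28y^2.

D is the region x^2 + y^2 ≤ 9. Evaluating the double integral:

In polar coordinates (x = r cos θ, y = r sin θ, dA = r dr dθ) the integrand becomes 28r^2(cos(2θ) + 2), so

    ∬_D (84x^2 + 28y^2) dA = ∫_0^{2π} ∫_0^{3} (28r^2(cos(2θ) + 2)) · r dr dθ.

Inner (r from 0 to 3): 567cos(2θ) + 1134.
Outer (θ from 0 to 2π): 2268π.

Therefore ∮_C P dx + Q dy = 2268π.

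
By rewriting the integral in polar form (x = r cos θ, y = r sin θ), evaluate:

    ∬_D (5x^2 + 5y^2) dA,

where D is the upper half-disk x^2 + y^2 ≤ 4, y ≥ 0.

The region D is 0 ≤ r ≤ 2, 0 ≤ θ ≤ π in polar coordinates, where x = r cos(θ), y = r sin(θ), and dA = r dr dθ.

Under the substitution, the integrand becomes 5r^2, so

    ∬_D (5x^2 + 5y^2) dA = ∫_{0}^{π} ∫_{0}^{2} (5r^2) · r dr dθ.

Inner integral (in r): ∫_{0}^{2} (5r^2) · r dr = 20.

Outer integral (in θ): ∫_{0}^{π} (20) dθ = 20π.

Therefore ∬_D (5x^2 + 5y^2) dA = 20π.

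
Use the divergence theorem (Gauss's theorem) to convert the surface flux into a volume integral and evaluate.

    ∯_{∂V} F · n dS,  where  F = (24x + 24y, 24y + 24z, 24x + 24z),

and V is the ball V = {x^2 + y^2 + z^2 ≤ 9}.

By the divergence theorem,

    ∯_{∂V} F · n dS = ∭_V (∇ · F) dV.

Compute the divergence:
    ∇ · F = ∂F_x/∂x + ∂F_y/∂y + ∂F_z/∂z = 24 + 24 + 24 = 72.

In spherical coordinates, x = ρ sin(φ) cos(θ), y = ρ sin(φ) sin(θ), z = ρ cos(φ), dV = ρ^2 sin(φ) dρ dφ dθ, with 0 ≤ ρ ≤ 3, 0 ≤ φ ≤ π, 0 ≤ θ ≤ 2π.

The integrand, after substitution and multiplying by the volume element, becomes (72) · ρ^2 sin(φ), so

    ∭_V (∇·F) dV = ∫_0^{2π} ∫_0^{π} ∫_0^{3} (72) · ρ^2 sin(φ) dρ dφ dθ.

Inner (ρ from 0 to 3): 648sin(φ).
Middle (φ from 0 to π): 1296.
Outer (θ from 0 to 2π): 2592π.

Therefore ∯_{∂V} F · n dS = 2592π.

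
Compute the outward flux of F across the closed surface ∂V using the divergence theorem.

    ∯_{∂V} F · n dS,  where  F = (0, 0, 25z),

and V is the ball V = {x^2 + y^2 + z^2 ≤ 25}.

By the divergence theorem,

    ∯_{∂V} F · n dS = ∭_V (∇ · F) dV.

Compute the divergence:
    ∇ · F = ∂F_x/∂x + ∂F_y/∂y + ∂F_z/∂z = 0 + 0 + 25 = 25.

In spherical coordinates, x = ρ sin(φ) cos(θ), y = ρ sin(φ) sin(θ), z = ρ cos(φ), dV = ρ^2 sin(φ) dρ dφ dθ, with 0 ≤ ρ ≤ 5, 0 ≤ φ ≤ π, 0 ≤ θ ≤ 2π.

The integrand, after substitution and multiplying by the volume element, becomes (25) · ρ^2 sin(φ), so

    ∭_V (∇·F) dV = ∫_0^{2π} ∫_0^{π} ∫_0^{5} (25) · ρ^2 sin(φ) dρ dφ dθ.

Inner (ρ from 0 to 5): 3125sin(φ)/3.
Middle (φ from 0 to π): 6250/3.
Outer (θ from 0 to 2π): 12500π/3.

Therefore ∯_{∂V} F · n dS = 12500π/3.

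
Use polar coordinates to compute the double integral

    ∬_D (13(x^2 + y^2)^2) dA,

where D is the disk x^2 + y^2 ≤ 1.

The region D is 0 ≤ r ≤ 1, 0 ≤ θ ≤ 2π in polar coordinates, where x = r cos(θ), y = r sin(θ), and dA = r dr dθ.

Under the substitution, the integrand becomes 13r^4, so

    ∬_D (13(x^2 + y^2)^2) dA = ∫_{0}^{2π} ∫_{0}^{1} (13r^4) · r dr dθ.

Inner integral (in r): ∫_{0}^{1} (13r^4) · r dr = 13/6.

Outer integral (in θ): ∫_{0}^{2π} (13/6) dθ = 13π/3.

Therefore ∬_D (13(x^2 + y^2)^2) dA = 13π/3.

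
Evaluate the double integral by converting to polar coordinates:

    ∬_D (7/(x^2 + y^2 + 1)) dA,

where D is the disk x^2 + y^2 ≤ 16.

The region D is 0 ≤ r ≤ 4, 0 ≤ θ ≤ 2π in polar coordinates, where x = r cos(θ), y = r sin(θ), and dA = r dr dθ.

Under the substitution, the integrand becomes 7/(r^2 + 1), so

    ∬_D (7/(x^2 + y^2 + 1)) dA = ∫_{0}^{2π} ∫_{0}^{4} (7/(r^2 + 1)) · r dr dθ.

Inner integral (in r): ∫_{0}^{4} (7/(r^2 + 1)) · r dr = 7log(17)/2.

Outer integral (in θ): ∫_{0}^{2π} (7log(17)/2) dθ = 7π log(17).

Therefore ∬_D (7/(x^2 + y^2 + 1)) dA = 7π log(17).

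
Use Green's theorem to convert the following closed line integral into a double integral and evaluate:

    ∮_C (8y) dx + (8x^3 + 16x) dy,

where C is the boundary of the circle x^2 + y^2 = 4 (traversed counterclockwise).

Green's theorem converts the closed line integral into a double integral over the enclosed region D:

    ∮_C P dx + Q dy = ∬_D (∂Q/∂x - ∂P/∂y) dA.

Here P = 8y, Q = 8x^3 + 16x, so

    ∂Q/∂x = 24x^2 + 16,    ∂P/∂y = 8,
    ∂Q/∂x - ∂P/∂y = 24x^2 + 8.

D is the region x^2 + y^2 ≤ 4. Evaluating the double integral:

In polar coordinates (x = r cos θ, y = r sin θ, dA = r dr dθ) the integrand becomes 24r^2cos(θ)^2 + 8, so

    ∬_D (24x^2 + 8) dA = ∫_0^{2π} ∫_0^{2} (24r^2cos(θ)^2 + 8) · r dr dθ.

Inner (r from 0 to 2): 96cos(θ)^2 + 16.
Outer (θ from 0 to 2π): 128π.

Therefore ∮_C P dx + Q dy = 128π.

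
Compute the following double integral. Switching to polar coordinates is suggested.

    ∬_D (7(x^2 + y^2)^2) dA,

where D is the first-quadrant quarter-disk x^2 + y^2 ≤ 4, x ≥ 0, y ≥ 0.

The region D is 0 ≤ r ≤ 2, 0 ≤ θ ≤ π/2 in polar coordinates, where x = r cos(θ), y = r sin(θ), and dA = r dr dθ.

Under the substitution, the integrand becomes 7r^4, so

    ∬_D (7(x^2 + y^2)^2) dA = ∫_{0}^{π/2} ∫_{0}^{2} (7r^4) · r dr dθ.

Inner integral (in r): ∫_{0}^{2} (7r^4) · r dr = 224/3.

Outer integral (in θ): ∫_{0}^{π/2} (224/3) dθ = 112π/3.

Therefore ∬_D (7(x^2 + y^2)^2) dA = 112π/3.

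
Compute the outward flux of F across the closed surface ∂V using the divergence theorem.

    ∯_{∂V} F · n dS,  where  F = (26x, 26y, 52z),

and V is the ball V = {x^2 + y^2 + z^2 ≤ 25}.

By the divergence theorem,

    ∯_{∂V} F · n dS = ∭_V (∇ · F) dV.

Compute the divergence:
    ∇ · F = ∂F_x/∂x + ∂F_y/∂y + ∂F_z/∂z = 26 + 26 + 52 = 104.

In spherical coordinates, x = ρ sin(φ) cos(θ), y = ρ sin(φ) sin(θ), z = ρ cos(φ), dV = ρ^2 sin(φ) dρ dφ dθ, with 0 ≤ ρ ≤ 5, 0 ≤ φ ≤ π, 0 ≤ θ ≤ 2π.

The integrand, after substitution and multiplying by the volume element, becomes (104) · ρ^2 sin(φ), so

    ∭_V (∇·F) dV = ∫_0^{2π} ∫_0^{π} ∫_0^{5} (104) · ρ^2 sin(φ) dρ dφ dθ.

Inner (ρ from 0 to 5): 13000sin(φ)/3.
Middle (φ from 0 to π): 26000/3.
Outer (θ from 0 to 2π): 52000π/3.

Therefore ∯_{∂V} F · n dS = 52000π/3.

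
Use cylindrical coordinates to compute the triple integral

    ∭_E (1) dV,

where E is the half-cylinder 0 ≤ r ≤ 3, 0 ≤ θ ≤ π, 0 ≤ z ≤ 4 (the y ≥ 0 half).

In cylindrical coordinates, x = r cos(θ), y = r sin(θ), z = z, and dV = r dr dθ dz.

The integrand becomes 1, so

    ∭_E (1) dV = ∫_{0}^{π} ∫_{0}^{3} ∫_{0}^{4} (1) · r dz dr dθ.

Inner (z): 4r.
Middle (r from 0 to 3): 18.
Outer (θ): 18π.

Therefore the triple integral equals 18π.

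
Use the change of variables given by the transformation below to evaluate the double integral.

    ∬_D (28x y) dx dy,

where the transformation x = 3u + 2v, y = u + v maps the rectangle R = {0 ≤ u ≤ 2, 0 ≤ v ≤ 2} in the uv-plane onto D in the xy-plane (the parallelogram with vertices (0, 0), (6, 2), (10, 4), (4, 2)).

Compute the Jacobian determinant of (x, y) with respect to (u, v):

    ∂(x,y)/∂(u,v) = | 3  2 | = (3)(1) - (2)(1) = 1.
                   | 1  1 |

Its absolute value is |J| = 1 (the area scaling factor).

Substituting x = 3u + 2v, y = u + v into the integrand,

    28x y → 84u^2 + 140u v + 56v^2,

so the integral becomes

    ∬_R (84u^2 + 140u v + 56v^2) · |J| du dv = ∫_0^2 ∫_0^2 (84u^2 + 140u v + 56v^2) dv du.

Inner (v): 168u^2 + 280u + 448/3.
Outer (u): 3920/3.

Therefore ∬_D (28x y) dx dy = 3920/3.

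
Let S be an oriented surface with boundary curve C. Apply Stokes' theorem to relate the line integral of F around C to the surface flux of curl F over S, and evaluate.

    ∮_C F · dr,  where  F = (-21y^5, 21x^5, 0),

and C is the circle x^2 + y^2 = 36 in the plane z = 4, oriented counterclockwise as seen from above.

Let S be the flat disk x^2 + y^2 ≤ 36 in the plane z = 4, with upward unit normal n̂ = ẑ. By Stokes' theorem,

    ∮_C F · dr = ∬_S (∇ × F) · n̂ dS = ∬_D (curl F)_z dA,

where D is the disk x^2 + y^2 ≤ 36.

Compute the curl of F = (-21y^5, 21x^5, 0):
    (∇ × F)_x = ∂F_z/∂y - ∂F_y/∂z = 0,
    (∇ × F)_y = ∂F_x/∂z - ∂F_z/∂x = 0,
    (∇ × F)_z = ∂F_y/∂x - ∂F_x/∂y = 105x^4 + 105y^4.

On z = 4, (curl F)_z = 105x^4 + 105y^4.

Convert to polar (x = r cos θ, y = r sin θ, dA = r dr dθ); the integrand becomes 105r^4(sin(θ)^4 + cos(θ)^4), so

    ∬_D (curl F)_z dA = ∫_0^{2π} ∫_0^{6} (105r^4(sin(θ)^4 + cos(θ)^4)) · r dr dθ.

Inner (r from 0 to 6): 816480sin(θ)^4 + 816480cos(θ)^4.
Outer (θ from 0 to 2π): 1224720π.

Therefore ∮_C F · dr = 1224720π.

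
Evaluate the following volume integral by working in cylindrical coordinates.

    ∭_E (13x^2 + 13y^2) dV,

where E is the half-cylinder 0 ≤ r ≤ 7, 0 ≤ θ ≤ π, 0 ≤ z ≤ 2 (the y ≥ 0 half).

In cylindrical coordinates, x = r cos(θ), y = r sin(θ), z = z, and dV = r dr dθ dz.

The integrand becomes 13r^2, so

    ∭_E (13x^2 + 13y^2) dV = ∫_{0}^{π} ∫_{0}^{7} ∫_{0}^{2} (13r^2) · r dz dr dθ.

Inner (z): 26r^3.
Middle (r from 0 to 7): 31213/2.
Outer (θ): 31213π/2.

Therefore the triple integral equals 31213π/2.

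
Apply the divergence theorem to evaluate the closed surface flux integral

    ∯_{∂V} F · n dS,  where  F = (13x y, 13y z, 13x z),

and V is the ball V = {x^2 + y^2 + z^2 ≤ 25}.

By the divergence theorem,

    ∯_{∂V} F · n dS = ∭_V (∇ · F) dV.

Compute the divergence:
    ∇ · F = ∂F_x/∂x + ∂F_y/∂y + ∂F_z/∂z = 13y + 13z + 13x = 13x + 13y + 13z.

In spherical coordinates, x = ρ sin(φ) cos(θ), y = ρ sin(φ) sin(θ), z = ρ cos(φ), dV = ρ^2 sin(φ) dρ dφ dθ, with 0 ≤ ρ ≤ 5, 0 ≤ φ ≤ π, 0 ≤ θ ≤ 2π.

The integrand, after substitution and multiplying by the volume element, becomes (13ρ (sqrt(2)sin(φ)sin(θ + π/4) + cos(φ))) · ρ^2 sin(φ), so

    ∭_V (∇·F) dV = ∫_0^{2π} ∫_0^{π} ∫_0^{5} (13ρ (sqrt(2)sin(φ)sin(θ + π/4) + cos(φ))) · ρ^2 sin(φ) dρ dφ dθ.

Inner (ρ from 0 to 5): 8125(sqrt(2)sin(φ)sin(θ + π/4) + cos(φ))sin(φ)/4.
Middle (φ from 0 to π): 8125sqrt(2)π sin(θ + π/4)/8.
Outer (θ from 0 to 2π): 0.

Therefore ∯_{∂V} F · n dS = 0.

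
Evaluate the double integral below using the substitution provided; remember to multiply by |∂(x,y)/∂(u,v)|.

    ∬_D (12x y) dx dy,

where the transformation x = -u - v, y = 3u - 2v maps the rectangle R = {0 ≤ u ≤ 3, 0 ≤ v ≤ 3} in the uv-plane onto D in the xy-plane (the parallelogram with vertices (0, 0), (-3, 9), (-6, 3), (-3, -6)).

Compute the Jacobian determinant of (x, y) with respect to (u, v):

    ∂(x,y)/∂(u,v) = | -1  -1 | = (-1)(-2) - (-1)(3) = 5.
                   | 3  -2 |

Its absolute value is |J| = 5 (the area scaling factor).

Substituting x = -u - v, y = 3u - 2v into the integrand,

    12x y → -36u^2 - 12u v + 24v^2,

so the integral becomes

    ∬_R (-36u^2 - 12u v + 24v^2) · |J| du dv = ∫_0^3 ∫_0^3 (-180u^2 - 60u v + 120v^2) dv du.

Inner (v): -540u^2 - 270u + 1080.
Outer (u): -2835.

Therefore ∬_D (12x y) dx dy = -2835.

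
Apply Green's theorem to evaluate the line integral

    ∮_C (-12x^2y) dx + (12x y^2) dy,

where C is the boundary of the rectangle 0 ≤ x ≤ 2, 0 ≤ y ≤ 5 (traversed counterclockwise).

Green's theorem converts the closed line integral into a double integral over the enclosed region D:

    ∮_C P dx + Q dy = ∬_D (∂Q/∂x - ∂P/∂y) dA.

Here P = -12x^2y, Q = 12x y^2, so

    ∂Q/∂x = 12y^2,    ∂P/∂y = -12x^2,
    ∂Q/∂x - ∂P/∂y = 12x^2 + 12y^2.

D is the region 0 ≤ x ≤ 2, 0 ≤ y ≤ 5. Evaluating the double integral:

    ∬_D (12x^2 + 12y^2) dA = ∫_0^{2} ∫_0^{5} (12x^2 + 12y^2) dy dx.

Inner (y from 0 to 5): 60x^2 + 500.
Outer (x from 0 to 2): 1160.

Therefore ∮_C P dx + Q dy = 1160.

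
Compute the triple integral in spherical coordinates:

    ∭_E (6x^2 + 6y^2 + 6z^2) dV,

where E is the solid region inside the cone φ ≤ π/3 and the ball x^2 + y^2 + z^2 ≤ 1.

In spherical coordinates, x = ρ sin(φ) cos(θ), y = ρ sin(φ) sin(θ), z = ρ cos(φ), and dV = ρ^2 sin(φ) dρ dφ dθ.

The integrand becomes 6ρ^2, so

    ∭_E (6x^2 + 6y^2 + 6z^2) dV = ∫_{0}^{2π} ∫_{0}^{π/3} ∫_{0}^{1} (6ρ^2) · ρ^2 sin(φ) dρ dφ dθ.

Inner (ρ): 6sin(φ)/5.
Middle (φ): 3/5.
Outer (θ): 6π/5.

Therefore the triple integral equals 6π/5.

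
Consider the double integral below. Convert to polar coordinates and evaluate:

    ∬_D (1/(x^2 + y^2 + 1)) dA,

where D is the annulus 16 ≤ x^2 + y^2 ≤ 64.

The region D is 4 ≤ r ≤ 8, 0 ≤ θ ≤ 2π in polar coordinates, where x = r cos(θ), y = r sin(θ), and dA = r dr dθ.

Under the substitution, the integrand becomes 1/(r^2 + 1), so

    ∬_D (1/(x^2 + y^2 + 1)) dA = ∫_{0}^{2π} ∫_{4}^{8} (1/(r^2 + 1)) · r dr dθ.

Inner integral (in r): ∫_{4}^{8} (1/(r^2 + 1)) · r dr = -log(17)/2 + log(65)/2.

Outer integral (in θ): ∫_{0}^{2π} (-log(17)/2 + log(65)/2) dθ = log((65/17)^π).

Therefore ∬_D (1/(x^2 + y^2 + 1)) dA = log((65/17)^π).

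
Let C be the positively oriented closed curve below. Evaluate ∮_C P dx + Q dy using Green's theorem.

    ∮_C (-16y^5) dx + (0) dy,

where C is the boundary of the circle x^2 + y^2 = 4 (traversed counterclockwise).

Green's theorem converts the closed line integral into a double integral over the enclosed region D:

    ∮_C P dx + Q dy = ∬_D (∂Q/∂x - ∂P/∂y) dA.

Here P = -16y^5, Q = 0, so

    ∂Q/∂x = 0,    ∂P/∂y = -80y^4,
    ∂Q/∂x - ∂P/∂y = 80y^4.

D is the region x^2 + y^2 ≤ 4. Evaluating the double integral:

In polar coordinates (x = r cos θ, y = r sin θ, dA = r dr dθ) the integrand becomes 80r^4sin(θ)^4, so

    ∬_D (80y^4) dA = ∫_0^{2π} ∫_0^{2} (80r^4sin(θ)^4) · r dr dθ.

Inner (r from 0 to 2): 2560sin(θ)^4/3.
Outer (θ from 0 to 2π): 640π.

Therefore ∮_C P dx + Q dy = 640π.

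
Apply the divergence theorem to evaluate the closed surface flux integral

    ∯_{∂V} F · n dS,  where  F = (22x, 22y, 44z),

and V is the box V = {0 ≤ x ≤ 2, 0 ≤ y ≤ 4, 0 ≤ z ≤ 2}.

By the divergence theorem,

    ∯_{∂V} F · n dS = ∭_V (∇ · F) dV.

Compute the divergence:
    ∇ · F = ∂F_x/∂x + ∂F_y/∂y + ∂F_z/∂z = 22 + 22 + 44 = 88.

V is a rectangular box, so dV = dx dy dz with 0 ≤ x ≤ 2, 0 ≤ y ≤ 4, 0 ≤ z ≤ 2.

Integrate (88) over V as an iterated integral:

    ∭_V (∇·F) dV = ∫_0^{2} ∫_0^{4} ∫_0^{2} (88) dz dy dx.

Inner (z from 0 to 2): 176.
Middle (y from 0 to 4): 704.
Outer (x from 0 to 2): 1408.

Therefore ∯_{∂V} F · n dS = 1408.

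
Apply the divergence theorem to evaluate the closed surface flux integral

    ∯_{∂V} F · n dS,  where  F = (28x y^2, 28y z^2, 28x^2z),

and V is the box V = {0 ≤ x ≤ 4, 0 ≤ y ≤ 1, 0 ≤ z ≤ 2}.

By the divergence theorem,

    ∯_{∂V} F · n dS = ∭_V (∇ · F) dV.

Compute the divergence:
    ∇ · F = ∂F_x/∂x + ∂F_y/∂y + ∂F_z/∂z = 28y^2 + 28z^2 + 28x^2 = 28x^2 + 28y^2 + 28z^2.

V is a rectangular box, so dV = dx dy dz with 0 ≤ x ≤ 4, 0 ≤ y ≤ 1, 0 ≤ z ≤ 2.

Integrate (28x^2 + 28y^2 + 28z^2) over V as an iterated integral:

    ∭_V (∇·F) dV = ∫_0^{4} ∫_0^{1} ∫_0^{2} (28x^2 + 28y^2 + 28z^2) dz dy dx.

Inner (z from 0 to 2): 56x^2 + 56y^2 + 224/3.
Middle (y from 0 to 1): 56x^2 + 280/3.
Outer (x from 0 to 4): 1568.

Therefore ∯_{∂V} F · n dS = 1568.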